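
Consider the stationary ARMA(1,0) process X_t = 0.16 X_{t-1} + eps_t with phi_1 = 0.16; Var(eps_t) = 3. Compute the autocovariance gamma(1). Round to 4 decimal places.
\gamma(1) = 0.4926

Multiply the model equation by X_{t-k} and take expectations. With theta_0 = psi_0 = 1 and psi_j the MA(infinity) weights, this gives
  gamma(k) - sum_i phi_i gamma(k-i) = c_k,
  c_k = sigma^2 * sum_{j=k..q} theta_j psi_{j-k}   (c_k = 0 for k > q),
using gamma(-m) = gamma(m).
Pure AR (q = 0): c_0 = sigma^2 = 3, c_k = 0 for k >= 1.
Equations for k = 0 and k = 1 (AR order 1):
  gamma(0) = phi_1 gamma(1) + c_0
  gamma(1) = phi_1 gamma(0) + c_1
Substituting the second into the first: gamma(0) (1 - phi_1^2) = c_0 + phi_1 c_1, so
  gamma(0) = c_0 / (1 - phi_1^2) = 3 / (1 - (0.16)^2) = 3 / 0.9744 = 3.078818.
  gamma(1) = phi_1 gamma(0) = (0.16)(3.078818) = 0.492611.
Therefore gamma(1) = 0.4926 (to 4 decimal places).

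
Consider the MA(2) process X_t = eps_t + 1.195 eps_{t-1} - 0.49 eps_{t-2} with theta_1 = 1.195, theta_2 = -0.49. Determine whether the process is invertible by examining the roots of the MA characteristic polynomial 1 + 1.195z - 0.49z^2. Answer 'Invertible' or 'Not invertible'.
\text{Not invertible}

The MA(q) characteristic polynomial is P(z) = 1 + 1.195z - 0.49z^2.
Invertibility requires all roots to lie outside the unit circle, i.e. |z| > 1 for every root.
Set 1 + (1.195) z + (-0.49) z^2 = 0, i.e. a z^2 + b z + c = 0 with a = -0.49, b = 1.195, c = 1.
Discriminant D = b^2 - 4ac = (1.195)^2 - 4*(-0.49)*1 = 1.428025 - (-1.96) = 3.388025.
D >= 0, so the roots are real: z = (-b +/- sqrt(D)) / (2a) = (-1.195 +/- 1.840659) / (-0.98).
  z_1 = (-1.195 + 1.840659) / (-0.98) = -0.6588,   |z_1| = 0.6588.
  z_2 = (-1.195 - 1.840659) / (-0.98) = 3.0976,   |z_2| = 3.0976.
Moduli of all roots: 0.6588, 3.0976.
All moduli strictly greater than 1? No.
Verdict: Not invertible.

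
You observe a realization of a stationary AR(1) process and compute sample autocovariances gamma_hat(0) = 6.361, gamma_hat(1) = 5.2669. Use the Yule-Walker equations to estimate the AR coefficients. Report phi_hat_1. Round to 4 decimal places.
\hat\phi_{1} = 0.8280

The Yule-Walker equations for an AR(p) process read, in matrix form,
  Gamma_p phi = r_p,   with   (Gamma_p)_{ij} = gamma(|i - j|),
                       (r_p)_i = gamma(i),   i,j = 1..p.
Substitute the sample gammas (Toeplitz matrix and right-hand side of size 1):
  Gamma_p = [[6.361]]
  r_p     = [5.2669]
With p = 1 this is the single equation gamma(0) phi_1 = gamma(1):
  phi_hat_1 = gamma(1) / gamma(0) = 5.2669 / 6.361 = 0.8280.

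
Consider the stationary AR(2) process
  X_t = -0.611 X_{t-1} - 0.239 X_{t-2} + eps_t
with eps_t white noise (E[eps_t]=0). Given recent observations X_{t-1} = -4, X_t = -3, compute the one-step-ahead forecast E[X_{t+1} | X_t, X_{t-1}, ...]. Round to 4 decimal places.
E[X_{t+1} \mid \mathcal F_t] = 2.7890

For an AR(p) model X_t = c + sum_i phi_i X_{t-i} + eps_t, the
one-step-ahead conditional mean is
  E[X_{t+1} | X_t, ...] = c + sum_i phi_i X_{t+1-i}.
Substitute known values:
  E[X_{t+1} | ...] = (-0.611) * (-3) + (-0.239) * (-4)
                   = 2.7890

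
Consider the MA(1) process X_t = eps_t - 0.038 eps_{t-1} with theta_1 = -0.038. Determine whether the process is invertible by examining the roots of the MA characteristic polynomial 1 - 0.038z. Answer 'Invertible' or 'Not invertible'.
\text{Invertible}

The MA(q) characteristic polynomial is P(z) = 1 - 0.038z.
Invertibility requires all roots to lie outside the unit circle, i.e. |z| > 1 for every root.
This is linear in z: 1 + (-0.038) z = 0  =>  z = -1/(-0.038) = 26.315789,  |z| = 26.315789.
Moduli of all roots: 26.3158.
All moduli strictly greater than 1? Yes.
Verdict: Invertible.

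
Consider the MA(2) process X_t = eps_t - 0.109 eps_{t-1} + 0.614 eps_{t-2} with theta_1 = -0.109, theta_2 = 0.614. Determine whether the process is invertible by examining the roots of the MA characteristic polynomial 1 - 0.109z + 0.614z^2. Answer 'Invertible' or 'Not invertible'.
\text{Invertible}

The MA(q) characteristic polynomial is P(z) = 1 - 0.109z + 0.614z^2.
Invertibility requires all roots to lie outside the unit circle, i.e. |z| > 1 for every root.
Set 1 + (-0.109) z + (0.614) z^2 = 0, i.e. a z^2 + b z + c = 0 with a = 0.614, b = -0.109, c = 1.
Discriminant D = b^2 - 4ac = (-0.109)^2 - 4*(0.614)*1 = 0.011881 - (2.456) = -2.444119.
D < 0, so the roots are the complex-conjugate pair z = (-b +/- i sqrt(-D)) / (2a) = 0.0888 +/- 1.2731i.
For a conjugate pair |z|^2 = z * conj(z) = (product of roots) = c/a = 1/(0.614) = 1.628664, so |z| = sqrt(1.628664) = 1.2762 for both roots.
Moduli of all roots: 1.2762, 1.2762.
All moduli strictly greater than 1? Yes.
Verdict: Invertible.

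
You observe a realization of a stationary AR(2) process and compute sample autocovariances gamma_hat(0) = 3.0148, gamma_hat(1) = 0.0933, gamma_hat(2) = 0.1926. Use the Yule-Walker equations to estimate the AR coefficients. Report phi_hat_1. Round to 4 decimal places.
\hat\phi_{1} = 0.0290

The Yule-Walker equations for an AR(p) process read, in matrix form,
  Gamma_p phi = r_p,   with   (Gamma_p)_{ij} = gamma(|i - j|),
                       (r_p)_i = gamma(i),   i,j = 1..p.
Substitute the sample gammas (Toeplitz matrix and right-hand side of size 2):
  Gamma_p = [[3.0148, 0.0933], [0.0933, 3.0148]]
  r_p     = [0.0933, 0.1926]
Written out:
  3.0148 phi_1 + 0.0933 phi_2 = 0.0933
  0.0933 phi_1 + 3.0148 phi_2 = 0.1926
Solve by Cramer's rule:
  det = gamma(0)^2 - gamma(1)^2 = (3.0148)^2 - (0.0933)^2 = 9.08901904 - 0.00870489 = 9.08031415
  phi_hat_1 = [gamma(1) gamma(0) - gamma(1) gamma(2)] / det = [(0.0933)(3.0148) - (0.0933)(0.1926)] / 9.08031415 = 0.26331126 / 9.08031415 = 0.029
  phi_hat_2 = [gamma(0) gamma(2) - gamma(1)^2] / det = [(3.0148)(0.1926) - (0.0933)^2] / 9.08031415 = 0.57194559 / 9.08031415 = 0.063
So phi_hat = [0.0290, 0.0630].
Therefore phi_hat_1 = 0.0290.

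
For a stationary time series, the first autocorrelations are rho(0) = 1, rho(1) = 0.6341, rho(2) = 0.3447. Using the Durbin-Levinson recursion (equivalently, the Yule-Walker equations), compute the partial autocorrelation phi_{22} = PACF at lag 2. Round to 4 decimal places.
\phi_{22} = -0.0960

The PACF at lag k is phi_{kk}, the last component of the solution
to the Yule-Walker system G_k phi = r_k where
  (G_k)_{ij} = rho(|i - j|), (r_k)_i = rho(i), i,j = 1..k.
Equivalently, Durbin-Levinson gives phi_{kk} iteratively:
  phi_{11} = rho(1)
  phi_{kk} = [rho(k) - sum_{j=1..k-1} phi_{k-1,j} rho(k-j)]
            / [1 - sum_{j=1..k-1} phi_{k-1,j} rho(j)],
  phi_{k,j} = phi_{k-1,j} - phi_{kk} phi_{k-1,k-j},  j = 1..k-1.
Step k = 1:
  phi_11 = rho(1) = 0.6341.
Step k = 2:
  phi_22 = [rho(2) - phi_11 rho(1)] / [1 - phi_11 rho(1)] = [0.3447 - (0.6341)(0.6341)] / [1 - (0.6341)(0.6341)]
         = -0.05738281 / 0.59791719 = -0.096.
Therefore phi_{22} = -0.0960.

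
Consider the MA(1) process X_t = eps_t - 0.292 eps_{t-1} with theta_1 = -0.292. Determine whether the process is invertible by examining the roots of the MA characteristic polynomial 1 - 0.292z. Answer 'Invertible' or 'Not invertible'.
\text{Invertible}

The MA(q) characteristic polynomial is P(z) = 1 - 0.292z.
Invertibility requires all roots to lie outside the unit circle, i.e. |z| > 1 for every root.
This is linear in z: 1 + (-0.292) z = 0  =>  z = -1/(-0.292) = 3.424658,  |z| = 3.424658.
Moduli of all roots: 3.4247.
All moduli strictly greater than 1? Yes.
Verdict: Invertible.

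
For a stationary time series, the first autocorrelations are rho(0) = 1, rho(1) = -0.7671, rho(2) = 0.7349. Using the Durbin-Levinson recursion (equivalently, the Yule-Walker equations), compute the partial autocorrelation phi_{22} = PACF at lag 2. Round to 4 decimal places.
\phi_{22} = 0.3559

The PACF at lag k is phi_{kk}, the last component of the solution
to the Yule-Walker system G_k phi = r_k where
  (G_k)_{ij} = rho(|i - j|), (r_k)_i = rho(i), i,j = 1..k.
Equivalently, Durbin-Levinson gives phi_{kk} iteratively:
  phi_{11} = rho(1)
  phi_{kk} = [rho(k) - sum_{j=1..k-1} phi_{k-1,j} rho(k-j)]
            / [1 - sum_{j=1..k-1} phi_{k-1,j} rho(j)],
  phi_{k,j} = phi_{k-1,j} - phi_{kk} phi_{k-1,k-j},  j = 1..k-1.
Step k = 1:
  phi_11 = rho(1) = -0.7671.
Step k = 2:
  phi_22 = [rho(2) - phi_11 rho(1)] / [1 - phi_11 rho(1)] = [0.7349 - (-0.7671)(-0.7671)] / [1 - (-0.7671)(-0.7671)]
         = 0.14645759 / 0.41155759 = 0.3559.
Therefore phi_{22} = 0.3559.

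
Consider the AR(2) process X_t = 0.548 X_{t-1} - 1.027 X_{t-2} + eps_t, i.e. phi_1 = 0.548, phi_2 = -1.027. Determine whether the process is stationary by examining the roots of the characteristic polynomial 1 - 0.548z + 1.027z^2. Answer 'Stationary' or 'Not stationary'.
\text{Not stationary}

The AR(p) characteristic polynomial is P(z) = 1 - 0.548z + 1.027z^2.
Stationarity requires all roots to lie outside the unit circle, i.e. |z| > 1 for every root.
Set 1 + (-0.548) z + (1.027) z^2 = 0, i.e. a z^2 + b z + c = 0 with a = 1.027, b = -0.548, c = 1.
Discriminant D = b^2 - 4ac = (-0.548)^2 - 4*(1.027)*1 = 0.300304 - (4.108) = -3.807696.
D < 0, so the roots are the complex-conjugate pair z = (-b +/- i sqrt(-D)) / (2a) = 0.2668 +/- 0.95i.
For a conjugate pair |z|^2 = z * conj(z) = (product of roots) = c/a = 1/(1.027) = 0.97371, so |z| = sqrt(0.97371) = 0.9868 for both roots.
Moduli of all roots: 0.9868, 0.9868.
All moduli strictly greater than 1? No.
Verdict: Not stationary.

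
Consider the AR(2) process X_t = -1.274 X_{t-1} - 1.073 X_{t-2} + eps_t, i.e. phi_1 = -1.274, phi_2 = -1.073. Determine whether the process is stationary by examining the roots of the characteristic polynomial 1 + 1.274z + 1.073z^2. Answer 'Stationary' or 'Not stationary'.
\text{Not stationary}

The AR(p) characteristic polynomial is P(z) = 1 + 1.274z + 1.073z^2.
Stationarity requires all roots to lie outside the unit circle, i.e. |z| > 1 for every root.
Set 1 + (1.274) z + (1.073) z^2 = 0, i.e. a z^2 + b z + c = 0 with a = 1.073, b = 1.274, c = 1.
Discriminant D = b^2 - 4ac = (1.274)^2 - 4*(1.073)*1 = 1.623076 - (4.292) = -2.668924.
D < 0, so the roots are the complex-conjugate pair z = (-b +/- i sqrt(-D)) / (2a) = -0.5937 +/- 0.7613i.
For a conjugate pair |z|^2 = z * conj(z) = (product of roots) = c/a = 1/(1.073) = 0.931966, so |z| = sqrt(0.931966) = 0.9654 for both roots.
Moduli of all roots: 0.9654, 0.9654.
All moduli strictly greater than 1? No.
Verdict: Not stationary.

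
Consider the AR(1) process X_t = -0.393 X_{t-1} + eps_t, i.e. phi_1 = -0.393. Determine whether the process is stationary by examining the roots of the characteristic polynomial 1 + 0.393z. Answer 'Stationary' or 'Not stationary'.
\text{Stationary}

The AR(p) characteristic polynomial is P(z) = 1 + 0.393z.
Stationarity requires all roots to lie outside the unit circle, i.e. |z| > 1 for every root.
This is linear in z: 1 + (0.393) z = 0  =>  z = -1/(0.393) = -2.544529,  |z| = 2.544529.
Moduli of all roots: 2.5445.
All moduli strictly greater than 1? Yes.
Verdict: Stationary.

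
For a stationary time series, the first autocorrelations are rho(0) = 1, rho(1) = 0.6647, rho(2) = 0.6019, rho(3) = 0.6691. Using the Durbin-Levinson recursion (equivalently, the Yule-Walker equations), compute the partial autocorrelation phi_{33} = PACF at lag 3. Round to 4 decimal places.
\phi_{33} = 0.3770

The PACF at lag k is phi_{kk}, the last component of the solution
to the Yule-Walker system G_k phi = r_k where
  (G_k)_{ij} = rho(|i - j|), (r_k)_i = rho(i), i,j = 1..k.
Equivalently, Durbin-Levinson gives phi_{kk} iteratively:
  phi_{11} = rho(1)
  phi_{kk} = [rho(k) - sum_{j=1..k-1} phi_{k-1,j} rho(k-j)]
            / [1 - sum_{j=1..k-1} phi_{k-1,j} rho(j)],
  phi_{k,j} = phi_{k-1,j} - phi_{kk} phi_{k-1,k-j},  j = 1..k-1.
Step k = 1:
  phi_11 = rho(1) = 0.6647.
Step k = 2:
  phi_22 = [rho(2) - phi_11 rho(1)] / [1 - phi_11 rho(1)] = [0.6019 - (0.6647)(0.6647)] / [1 - (0.6647)(0.6647)]
         = 0.16007391 / 0.55817391 = 0.286781.
  Update: phi_21 = phi_11 - phi_22 phi_11 = 0.6647 - (0.286781)(0.6647) = 0.474076.
Step k = 3:
  phi_33 = [rho(3) - phi_21 rho(2) - phi_22 rho(1)] / [1 - phi_21 rho(1) - phi_22 rho(2)]
    numerator   = 0.6691 - (0.474076)(0.6019) - (0.286781)(0.6647) = 0.19312981
    denominator = 1 - (0.474076)(0.6647) - (0.286781)(0.6019) = 0.51226769
  phi_33 = 0.19312981 / 0.51226769 = 0.377.
Therefore phi_{33} = 0.3770.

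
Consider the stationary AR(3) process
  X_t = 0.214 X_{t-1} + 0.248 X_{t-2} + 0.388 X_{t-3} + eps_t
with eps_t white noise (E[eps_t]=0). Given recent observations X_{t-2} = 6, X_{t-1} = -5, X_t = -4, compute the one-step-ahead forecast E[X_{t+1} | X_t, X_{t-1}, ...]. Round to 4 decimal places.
E[X_{t+1} \mid \mathcal F_t] = 0.2320

For an AR(p) model X_t = c + sum_i phi_i X_{t-i} + eps_t, the
one-step-ahead conditional mean is
  E[X_{t+1} | X_t, ...] = c + sum_i phi_i X_{t+1-i}.
Substitute known values:
  E[X_{t+1} | ...] = (0.214) * (-4) + (0.248) * (-5) + (0.388) * (6)
                   = 0.2320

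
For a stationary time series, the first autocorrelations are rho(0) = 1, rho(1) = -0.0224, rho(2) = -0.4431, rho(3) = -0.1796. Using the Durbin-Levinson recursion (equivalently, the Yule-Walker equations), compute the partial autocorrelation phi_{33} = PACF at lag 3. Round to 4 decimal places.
\phi_{33} = -0.2540

The PACF at lag k is phi_{kk}, the last component of the solution
to the Yule-Walker system G_k phi = r_k where
  (G_k)_{ij} = rho(|i - j|), (r_k)_i = rho(i), i,j = 1..k.
Equivalently, Durbin-Levinson gives phi_{kk} iteratively:
  phi_{11} = rho(1)
  phi_{kk} = [rho(k) - sum_{j=1..k-1} phi_{k-1,j} rho(k-j)]
            / [1 - sum_{j=1..k-1} phi_{k-1,j} rho(j)],
  phi_{k,j} = phi_{k-1,j} - phi_{kk} phi_{k-1,k-j},  j = 1..k-1.
Step k = 1:
  phi_11 = rho(1) = -0.0224.
Step k = 2:
  phi_22 = [rho(2) - phi_11 rho(1)] / [1 - phi_11 rho(1)] = [-0.4431 - (-0.0224)(-0.0224)] / [1 - (-0.0224)(-0.0224)]
         = -0.44360176 / 0.99949824 = -0.443824.
  Update: phi_21 = phi_11 - phi_22 phi_11 = -0.0224 - (-0.443824)(-0.0224) = -0.032342.
Step k = 3:
  phi_33 = [rho(3) - phi_21 rho(2) - phi_22 rho(1)] / [1 - phi_21 rho(1) - phi_22 rho(2)]
    numerator   = -0.1796 - (-0.032342)(-0.4431) - (-0.443824)(-0.0224) = -0.20387226
    denominator = 1 - (-0.032342)(-0.0224) - (-0.443824)(-0.4431) = 0.80261693
  phi_33 = -0.20387226 / 0.80261693 = -0.254.
Therefore phi_{33} = -0.2540.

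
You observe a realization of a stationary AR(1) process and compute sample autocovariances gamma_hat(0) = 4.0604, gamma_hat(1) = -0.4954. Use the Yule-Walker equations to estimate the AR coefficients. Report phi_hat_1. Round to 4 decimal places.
\hat\phi_{1} = -0.1220

The Yule-Walker equations for an AR(p) process read, in matrix form,
  Gamma_p phi = r_p,   with   (Gamma_p)_{ij} = gamma(|i - j|),
                       (r_p)_i = gamma(i),   i,j = 1..p.
Substitute the sample gammas (Toeplitz matrix and right-hand side of size 1):
  Gamma_p = [[4.0604]]
  r_p     = [-0.4954]
With p = 1 this is the single equation gamma(0) phi_1 = gamma(1):
  phi_hat_1 = gamma(1) / gamma(0) = -0.4954 / 4.0604 = -0.1220.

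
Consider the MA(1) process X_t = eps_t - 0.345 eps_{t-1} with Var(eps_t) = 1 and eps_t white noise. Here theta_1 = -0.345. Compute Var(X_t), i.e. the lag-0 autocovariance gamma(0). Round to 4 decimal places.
\gamma(0) = 1.1190

For an MA(q) process X_t = eps_t + sum_i theta_i eps_{t-i} with
Var(eps_t) = sigma^2, the variance is
  gamma(0) = sigma^2 * (1 + sum_i theta_i^2).
  sum_i theta_i^2 = (-0.345)^2 = 0.119025.
  gamma(0) = 1 * (1 + 0.119025) = 1 * 1.119025 = 1.119025, which rounds to 1.1190.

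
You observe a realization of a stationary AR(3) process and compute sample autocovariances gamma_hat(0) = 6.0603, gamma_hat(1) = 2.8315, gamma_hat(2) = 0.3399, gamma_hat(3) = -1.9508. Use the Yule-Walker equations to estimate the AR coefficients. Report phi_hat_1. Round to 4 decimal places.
\hat\phi_{1} = 0.4930

The Yule-Walker equations for an AR(p) process read, in matrix form,
  Gamma_p phi = r_p,   with   (Gamma_p)_{ij} = gamma(|i - j|),
                       (r_p)_i = gamma(i),   i,j = 1..p.
Substitute the sample gammas (Toeplitz matrix and right-hand side of size 3):
  Gamma_p = [[6.0603, 2.8315, 0.3399], [2.8315, 6.0603, 2.8315], [0.3399, 2.8315, 6.0603]]
  r_p     = [2.8315, 0.3399, -1.9508]
Written out (R1..R3):
  (R1) 6.0603 phi_1 + 2.8315 phi_2 + 0.3399 phi_3 = 2.8315
  (R2) 2.8315 phi_1 + 6.0603 phi_2 + 2.8315 phi_3 = 0.3399
  (R3) 0.3399 phi_1 + 2.8315 phi_2 + 6.0603 phi_3 = -1.9508
Gaussian elimination:
  R2 <- R2 - (2.8315/6.0603) R1 = R2 - (0.467221) R1:  4.737363 phi_2 + 2.672692 phi_3 = -0.983037
  R3 <- R3 - (0.3399/6.0603) R1 = R3 - (0.056086) R1:  2.672692 phi_2 + 6.041236 phi_3 = -2.109608
  R3 <- R3 - (2.672692/4.737363) R2 = R3 - (0.564173) R2:  4.533376 phi_3 = -1.555006
Back-substitution:
  phi_hat_3 = -1.555006 / 4.533376 = -0.343013
  phi_hat_2 = (-0.983037 - (2.672692)(-0.343013)) / 4.737363 = -0.013989
  phi_hat_1 = (2.8315 - (2.8315)(-0.013989) - (0.3399)(-0.343013)) / 6.0603 = 0.492995
So phi_hat = [0.4930, -0.0140, -0.3430].
Therefore phi_hat_1 = 0.4930.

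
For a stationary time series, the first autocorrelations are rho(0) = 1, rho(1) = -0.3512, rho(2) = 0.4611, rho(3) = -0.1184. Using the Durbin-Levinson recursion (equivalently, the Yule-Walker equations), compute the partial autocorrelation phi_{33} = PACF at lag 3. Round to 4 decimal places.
\phi_{33} = 0.1560

The PACF at lag k is phi_{kk}, the last component of the solution
to the Yule-Walker system G_k phi = r_k where
  (G_k)_{ij} = rho(|i - j|), (r_k)_i = rho(i), i,j = 1..k.
Equivalently, Durbin-Levinson gives phi_{kk} iteratively:
  phi_{11} = rho(1)
  phi_{kk} = [rho(k) - sum_{j=1..k-1} phi_{k-1,j} rho(k-j)]
            / [1 - sum_{j=1..k-1} phi_{k-1,j} rho(j)],
  phi_{k,j} = phi_{k-1,j} - phi_{kk} phi_{k-1,k-j},  j = 1..k-1.
Step k = 1:
  phi_11 = rho(1) = -0.3512.
Step k = 2:
  phi_22 = [rho(2) - phi_11 rho(1)] / [1 - phi_11 rho(1)] = [0.4611 - (-0.3512)(-0.3512)] / [1 - (-0.3512)(-0.3512)]
         = 0.33775856 / 0.87665856 = 0.385279.
  Update: phi_21 = phi_11 - phi_22 phi_11 = -0.3512 - (0.385279)(-0.3512) = -0.21589.
Step k = 3:
  phi_33 = [rho(3) - phi_21 rho(2) - phi_22 rho(1)] / [1 - phi_21 rho(1) - phi_22 rho(2)]
    numerator   = -0.1184 - (-0.21589)(0.4611) - (0.385279)(-0.3512) = 0.11645696
    denominator = 1 - (-0.21589)(-0.3512) - (0.385279)(0.4611) = 0.74652712
  phi_33 = 0.11645696 / 0.74652712 = 0.156.
Therefore phi_{33} = 0.1560.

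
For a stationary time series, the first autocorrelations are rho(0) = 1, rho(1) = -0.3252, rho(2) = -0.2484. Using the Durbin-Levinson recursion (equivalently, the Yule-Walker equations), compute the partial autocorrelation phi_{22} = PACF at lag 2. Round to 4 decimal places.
\phi_{22} = -0.3960

The PACF at lag k is phi_{kk}, the last component of the solution
to the Yule-Walker system G_k phi = r_k where
  (G_k)_{ij} = rho(|i - j|), (r_k)_i = rho(i), i,j = 1..k.
Equivalently, Durbin-Levinson gives phi_{kk} iteratively:
  phi_{11} = rho(1)
  phi_{kk} = [rho(k) - sum_{j=1..k-1} phi_{k-1,j} rho(k-j)]
            / [1 - sum_{j=1..k-1} phi_{k-1,j} rho(j)],
  phi_{k,j} = phi_{k-1,j} - phi_{kk} phi_{k-1,k-j},  j = 1..k-1.
Step k = 1:
  phi_11 = rho(1) = -0.3252.
Step k = 2:
  phi_22 = [rho(2) - phi_11 rho(1)] / [1 - phi_11 rho(1)] = [-0.2484 - (-0.3252)(-0.3252)] / [1 - (-0.3252)(-0.3252)]
         = -0.35415504 / 0.89424496 = -0.396.
Therefore phi_{22} = -0.3960.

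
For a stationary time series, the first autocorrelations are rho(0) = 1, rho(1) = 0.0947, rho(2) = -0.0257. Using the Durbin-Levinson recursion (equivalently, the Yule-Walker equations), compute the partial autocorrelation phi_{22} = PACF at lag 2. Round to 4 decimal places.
\phi_{22} = -0.0350

The PACF at lag k is phi_{kk}, the last component of the solution
to the Yule-Walker system G_k phi = r_k where
  (G_k)_{ij} = rho(|i - j|), (r_k)_i = rho(i), i,j = 1..k.
Equivalently, Durbin-Levinson gives phi_{kk} iteratively:
  phi_{11} = rho(1)
  phi_{kk} = [rho(k) - sum_{j=1..k-1} phi_{k-1,j} rho(k-j)]
            / [1 - sum_{j=1..k-1} phi_{k-1,j} rho(j)],
  phi_{k,j} = phi_{k-1,j} - phi_{kk} phi_{k-1,k-j},  j = 1..k-1.
Step k = 1:
  phi_11 = rho(1) = 0.0947.
Step k = 2:
  phi_22 = [rho(2) - phi_11 rho(1)] / [1 - phi_11 rho(1)] = [-0.0257 - (0.0947)(0.0947)] / [1 - (0.0947)(0.0947)]
         = -0.03466809 / 0.99103191 = -0.035.
Therefore phi_{22} = -0.0350.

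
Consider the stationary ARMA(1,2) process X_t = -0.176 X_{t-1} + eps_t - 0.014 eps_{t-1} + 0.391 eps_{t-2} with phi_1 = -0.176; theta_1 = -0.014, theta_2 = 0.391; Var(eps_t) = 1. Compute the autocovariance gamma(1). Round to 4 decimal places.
\gamma(1) = -0.3034

Multiply the model equation by X_{t-k} and take expectations. With theta_0 = psi_0 = 1 and psi_j the MA(infinity) weights, this gives
  gamma(k) - sum_i phi_i gamma(k-i) = c_k,
  c_k = sigma^2 * sum_{j=k..q} theta_j psi_{j-k}   (c_k = 0 for k > q),
using gamma(-m) = gamma(m).
psi-weights needed (psi_j = theta_j + sum_i phi_i psi_{j-i}):
  psi_1 = theta_1 + phi_1 = -0.014 + (-0.176) = -0.19
  psi_2 = theta_2 + phi_1 psi_1 = 0.391 + (-0.176)(-0.19) = 0.42444
Right-hand sides:
  c_0 = sigma^2 (1 + theta_1 psi_1 + theta_2 psi_2) = 1 * (1 + (-0.014)(-0.19) + (0.391)(0.42444)) = 1 * 1.168616 = 1.168616
  c_1 = sigma^2 (theta_1 + theta_2 psi_1) = 1 * (-0.014 + (0.391)(-0.19)) = -0.08829
  c_2 = sigma^2 theta_2 = 1 * (0.391) = 0.391
Equations for k = 0 and k = 1 (AR order 1):
  gamma(0) = phi_1 gamma(1) + c_0
  gamma(1) = phi_1 gamma(0) + c_1
Substituting the second into the first: gamma(0) (1 - phi_1^2) = c_0 + phi_1 c_1, so
  gamma(0) = (c_0 + phi_1 c_1) / (1 - phi_1^2) = (1.168616 + (-0.176)(-0.08829)) / (1 - (-0.176)^2) = 1.184155 / 0.969024 = 1.222008.
  gamma(1) = phi_1 gamma(0) + c_1 = (-0.176)(1.222008) + (-0.08829) = -0.303363.
Therefore gamma(1) = -0.3034 (to 4 decimal places).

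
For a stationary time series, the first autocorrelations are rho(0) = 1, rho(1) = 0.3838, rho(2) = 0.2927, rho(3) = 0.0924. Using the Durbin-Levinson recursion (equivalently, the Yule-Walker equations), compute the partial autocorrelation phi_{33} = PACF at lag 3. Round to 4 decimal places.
\phi_{33} = -0.0800

The PACF at lag k is phi_{kk}, the last component of the solution
to the Yule-Walker system G_k phi = r_k where
  (G_k)_{ij} = rho(|i - j|), (r_k)_i = rho(i), i,j = 1..k.
Equivalently, Durbin-Levinson gives phi_{kk} iteratively:
  phi_{11} = rho(1)
  phi_{kk} = [rho(k) - sum_{j=1..k-1} phi_{k-1,j} rho(k-j)]
            / [1 - sum_{j=1..k-1} phi_{k-1,j} rho(j)],
  phi_{k,j} = phi_{k-1,j} - phi_{kk} phi_{k-1,k-j},  j = 1..k-1.
Step k = 1:
  phi_11 = rho(1) = 0.3838.
Step k = 2:
  phi_22 = [rho(2) - phi_11 rho(1)] / [1 - phi_11 rho(1)] = [0.2927 - (0.3838)(0.3838)] / [1 - (0.3838)(0.3838)]
         = 0.14539756 / 0.85269756 = 0.170515.
  Update: phi_21 = phi_11 - phi_22 phi_11 = 0.3838 - (0.170515)(0.3838) = 0.318356.
Step k = 3:
  phi_33 = [rho(3) - phi_21 rho(2) - phi_22 rho(1)] / [1 - phi_21 rho(1) - phi_22 rho(2)]
    numerator   = 0.0924 - (0.318356)(0.2927) - (0.170515)(0.3838) = -0.06622651
    denominator = 1 - (0.318356)(0.3838) - (0.170515)(0.2927) = 0.82790512
  phi_33 = -0.06622651 / 0.82790512 = -0.08.
Therefore phi_{33} = -0.0800.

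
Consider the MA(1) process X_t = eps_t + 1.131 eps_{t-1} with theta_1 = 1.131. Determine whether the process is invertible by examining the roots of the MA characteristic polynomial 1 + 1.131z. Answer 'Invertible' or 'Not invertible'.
\text{Not invertible}

The MA(q) characteristic polynomial is P(z) = 1 + 1.131z.
Invertibility requires all roots to lie outside the unit circle, i.e. |z| > 1 for every root.
This is linear in z: 1 + (1.131) z = 0  =>  z = -1/(1.131) = -0.884173,  |z| = 0.884173.
Moduli of all roots: 0.8842.
All moduli strictly greater than 1? No.
Verdict: Not invertible.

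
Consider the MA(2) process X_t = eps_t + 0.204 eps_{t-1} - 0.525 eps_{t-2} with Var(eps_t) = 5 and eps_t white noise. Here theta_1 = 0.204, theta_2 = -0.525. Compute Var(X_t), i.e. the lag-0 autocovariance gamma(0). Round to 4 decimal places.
\gamma(0) = 6.5862

For an MA(q) process X_t = eps_t + sum_i theta_i eps_{t-i} with
Var(eps_t) = sigma^2, the variance is
  gamma(0) = sigma^2 * (1 + sum_i theta_i^2).
  sum_i theta_i^2 = (0.204)^2 + (-0.525)^2 = 0.041616 + 0.275625 = 0.317241.
  gamma(0) = 5 * (1 + 0.317241) = 5 * 1.317241 = 6.586205, which rounds to 6.5862.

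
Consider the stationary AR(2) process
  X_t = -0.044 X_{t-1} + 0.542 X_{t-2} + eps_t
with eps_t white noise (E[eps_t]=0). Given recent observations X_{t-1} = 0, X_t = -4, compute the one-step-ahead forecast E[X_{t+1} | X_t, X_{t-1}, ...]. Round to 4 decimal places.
E[X_{t+1} \mid \mathcal F_t] = 0.1760

For an AR(p) model X_t = c + sum_i phi_i X_{t-i} + eps_t, the
one-step-ahead conditional mean is
  E[X_{t+1} | X_t, ...] = c + sum_i phi_i X_{t+1-i}.
Substitute known values:
  E[X_{t+1} | ...] = (-0.044) * (-4) + (0.542) * (0)
                   = 0.1760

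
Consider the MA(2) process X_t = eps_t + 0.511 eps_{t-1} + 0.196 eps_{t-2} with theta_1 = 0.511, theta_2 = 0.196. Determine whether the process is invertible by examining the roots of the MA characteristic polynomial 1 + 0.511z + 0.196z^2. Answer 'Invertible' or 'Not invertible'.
\text{Invertible}

The MA(q) characteristic polynomial is P(z) = 1 + 0.511z + 0.196z^2.
Invertibility requires all roots to lie outside the unit circle, i.e. |z| > 1 for every root.
Set 1 + (0.511) z + (0.196) z^2 = 0, i.e. a z^2 + b z + c = 0 with a = 0.196, b = 0.511, c = 1.
Discriminant D = b^2 - 4ac = (0.511)^2 - 4*(0.196)*1 = 0.261121 - (0.784) = -0.522879.
D < 0, so the roots are the complex-conjugate pair z = (-b +/- i sqrt(-D)) / (2a) = -1.3036 +/- 1.8447i.
For a conjugate pair |z|^2 = z * conj(z) = (product of roots) = c/a = 1/(0.196) = 5.102041, so |z| = sqrt(5.102041) = 2.2588 for both roots.
Moduli of all roots: 2.2588, 2.2588.
All moduli strictly greater than 1? Yes.
Verdict: Invertible.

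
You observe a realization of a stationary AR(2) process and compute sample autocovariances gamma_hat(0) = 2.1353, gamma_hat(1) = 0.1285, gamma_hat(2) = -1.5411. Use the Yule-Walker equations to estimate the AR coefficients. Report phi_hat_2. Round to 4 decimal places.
\hat\phi_{2} = -0.7280

The Yule-Walker equations for an AR(p) process read, in matrix form,
  Gamma_p phi = r_p,   with   (Gamma_p)_{ij} = gamma(|i - j|),
                       (r_p)_i = gamma(i),   i,j = 1..p.
Substitute the sample gammas (Toeplitz matrix and right-hand side of size 2):
  Gamma_p = [[2.1353, 0.1285], [0.1285, 2.1353]]
  r_p     = [0.1285, -1.5411]
Written out:
  2.1353 phi_1 + 0.1285 phi_2 = 0.1285
  0.1285 phi_1 + 2.1353 phi_2 = -1.5411
Solve by Cramer's rule:
  det = gamma(0)^2 - gamma(1)^2 = (2.1353)^2 - (0.1285)^2 = 4.55950609 - 0.01651225 = 4.54299384
  phi_hat_1 = [gamma(1) gamma(0) - gamma(1) gamma(2)] / det = [(0.1285)(2.1353) - (0.1285)(-1.5411)] / 4.54299384 = 0.4724174 / 4.54299384 = 0.104
  phi_hat_2 = [gamma(0) gamma(2) - gamma(1)^2] / det = [(2.1353)(-1.5411) - (0.1285)^2] / 4.54299384 = -3.30722308 / 4.54299384 = -0.728
So phi_hat = [0.1040, -0.7280].
Therefore phi_hat_2 = -0.7280.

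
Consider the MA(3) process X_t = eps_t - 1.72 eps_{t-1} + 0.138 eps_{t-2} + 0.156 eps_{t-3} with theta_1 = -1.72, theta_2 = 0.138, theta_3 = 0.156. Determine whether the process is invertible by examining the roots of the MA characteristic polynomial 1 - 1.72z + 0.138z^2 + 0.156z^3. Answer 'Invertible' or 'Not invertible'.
\text{Not invertible}

The MA(q) characteristic polynomial is P(z) = 1 - 1.72z + 0.138z^2 + 0.156z^3.
Invertibility requires all roots to lie outside the unit circle, i.e. |z| > 1 for every root.
Degree 3: look for a simple real root z0 first, then factor out (1 - z/z0) and solve the remaining quadratic.
Testing z0 = 2.5: P(2.5) = 1 + (-1.72)(2.5) + (0.138)(2.5)^2 + (0.156)(2.5)^3
  = 1 + (-4.3) + (0.8625) + (2.4375) = 0.  So z_0 = 2.5 is a root, |z_0| = 2.5.
Divide out the factor (1 - 0.4 z) = (1 - z/z0) (since 1/z0 = 0.4):
  P(z) = (1 - 0.4 z)(1 + (-1.32) z + (-0.39) z^2)
  [check: z-coef -1.32 - (0.4) = -1.72; z^2-coef -0.39 - (0.4)(-1.32) = 0.138; z^3-coef -(0.4)(-0.39) = 0.156.]
Remaining roots from the quadratic factor 1 + (-1.32) z + (-0.39) z^2:
  Set 1 + (-1.32) z + (-0.39) z^2 = 0, i.e. a z^2 + b z + c = 0 with a = -0.39, b = -1.32, c = 1.
  Discriminant D = b^2 - 4ac = (-1.32)^2 - 4*(-0.39)*1 = 1.7424 - (-1.56) = 3.3024.
  D >= 0, so the roots are real: z = (-b +/- sqrt(D)) / (2a) = (1.32 +/- 1.817251) / (-0.78).
    z_1 = (1.32 + 1.817251) / (-0.78) = -4.0221,   |z_1| = 4.0221.
    z_2 = (1.32 - 1.817251) / (-0.78) = 0.6375,   |z_2| = 0.6375.
Moduli of all roots: 2.5000, 4.0221, 0.6375.
All moduli strictly greater than 1? No.
Verdict: Not invertible.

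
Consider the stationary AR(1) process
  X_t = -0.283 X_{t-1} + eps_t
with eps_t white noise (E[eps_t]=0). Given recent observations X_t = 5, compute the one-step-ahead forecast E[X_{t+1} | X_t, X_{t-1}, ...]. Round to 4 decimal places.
E[X_{t+1} \mid \mathcal F_t] = -1.4150

For an AR(p) model X_t = c + sum_i phi_i X_{t-i} + eps_t, the
one-step-ahead conditional mean is
  E[X_{t+1} | X_t, ...] = c + sum_i phi_i X_{t+1-i}.
Substitute known values:
  E[X_{t+1} | ...] = (-0.283) * (5)
                   = -1.4150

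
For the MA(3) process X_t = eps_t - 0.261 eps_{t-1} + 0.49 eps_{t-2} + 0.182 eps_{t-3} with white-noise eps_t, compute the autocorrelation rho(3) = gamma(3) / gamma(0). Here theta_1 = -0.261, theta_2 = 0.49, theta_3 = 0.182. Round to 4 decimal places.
\rho(3) = 0.1357

For an MA(q) process with theta_0 = 1, the autocovariance is
  gamma(k) = sigma^2 * sum_{i=0..q-k} theta_i * theta_{i+k},
and rho(k) = gamma(k) / gamma(0). Sigma^2 cancels.
  numerator   = (1)*(0.182) = 0.182.
  denominator = (1)^2 + (-0.261)^2 + (0.49)^2 + (0.182)^2 = 1.341345.
  rho(3) = 0.182 / 1.341345 = 0.1357.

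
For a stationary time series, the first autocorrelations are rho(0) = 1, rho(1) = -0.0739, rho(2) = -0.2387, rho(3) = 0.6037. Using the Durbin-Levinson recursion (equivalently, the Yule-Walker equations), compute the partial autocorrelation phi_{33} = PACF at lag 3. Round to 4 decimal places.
\phi_{33} = 0.6030

The PACF at lag k is phi_{kk}, the last component of the solution
to the Yule-Walker system G_k phi = r_k where
  (G_k)_{ij} = rho(|i - j|), (r_k)_i = rho(i), i,j = 1..k.
Equivalently, Durbin-Levinson gives phi_{kk} iteratively:
  phi_{11} = rho(1)
  phi_{kk} = [rho(k) - sum_{j=1..k-1} phi_{k-1,j} rho(k-j)]
            / [1 - sum_{j=1..k-1} phi_{k-1,j} rho(j)],
  phi_{k,j} = phi_{k-1,j} - phi_{kk} phi_{k-1,k-j},  j = 1..k-1.
Step k = 1:
  phi_11 = rho(1) = -0.0739.
Step k = 2:
  phi_22 = [rho(2) - phi_11 rho(1)] / [1 - phi_11 rho(1)] = [-0.2387 - (-0.0739)(-0.0739)] / [1 - (-0.0739)(-0.0739)]
         = -0.24416121 / 0.99453879 = -0.245502.
  Update: phi_21 = phi_11 - phi_22 phi_11 = -0.0739 - (-0.245502)(-0.0739) = -0.092043.
Step k = 3:
  phi_33 = [rho(3) - phi_21 rho(2) - phi_22 rho(1)] / [1 - phi_21 rho(1) - phi_22 rho(2)]
    numerator   = 0.6037 - (-0.092043)(-0.2387) - (-0.245502)(-0.0739) = 0.56358684
    denominator = 1 - (-0.092043)(-0.0739) - (-0.245502)(-0.2387) = 0.93459674
  phi_33 = 0.56358684 / 0.93459674 = 0.603.
Therefore phi_{33} = 0.6030.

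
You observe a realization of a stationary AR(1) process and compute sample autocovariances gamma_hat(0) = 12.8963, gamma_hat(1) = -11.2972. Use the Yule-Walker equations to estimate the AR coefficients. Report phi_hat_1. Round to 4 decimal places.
\hat\phi_{1} = -0.8760

The Yule-Walker equations for an AR(p) process read, in matrix form,
  Gamma_p phi = r_p,   with   (Gamma_p)_{ij} = gamma(|i - j|),
                       (r_p)_i = gamma(i),   i,j = 1..p.
Substitute the sample gammas (Toeplitz matrix and right-hand side of size 1):
  Gamma_p = [[12.8963]]
  r_p     = [-11.2972]
With p = 1 this is the single equation gamma(0) phi_1 = gamma(1):
  phi_hat_1 = gamma(1) / gamma(0) = -11.2972 / 12.8963 = -0.8760.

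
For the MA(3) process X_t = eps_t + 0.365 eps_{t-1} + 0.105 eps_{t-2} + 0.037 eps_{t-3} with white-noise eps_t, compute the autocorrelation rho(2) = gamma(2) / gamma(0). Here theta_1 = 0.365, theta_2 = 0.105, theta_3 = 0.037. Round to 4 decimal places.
\rho(2) = 0.1034

For an MA(q) process with theta_0 = 1, the autocovariance is
  gamma(k) = sigma^2 * sum_{i=0..q-k} theta_i * theta_{i+k},
and rho(k) = gamma(k) / gamma(0). Sigma^2 cancels.
  numerator   = (1)*(0.105) + (0.365)*(0.037) = 0.118505.
  denominator = (1)^2 + (0.365)^2 + (0.105)^2 + (0.037)^2 = 1.145619.
  rho(2) = 0.118505 / 1.145619 = 0.1034.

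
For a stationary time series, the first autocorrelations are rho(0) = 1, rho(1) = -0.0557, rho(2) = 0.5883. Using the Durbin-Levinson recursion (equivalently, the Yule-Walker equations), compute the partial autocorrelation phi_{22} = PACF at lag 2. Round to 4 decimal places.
\phi_{22} = 0.5870

The PACF at lag k is phi_{kk}, the last component of the solution
to the Yule-Walker system G_k phi = r_k where
  (G_k)_{ij} = rho(|i - j|), (r_k)_i = rho(i), i,j = 1..k.
Equivalently, Durbin-Levinson gives phi_{kk} iteratively:
  phi_{11} = rho(1)
  phi_{kk} = [rho(k) - sum_{j=1..k-1} phi_{k-1,j} rho(k-j)]
            / [1 - sum_{j=1..k-1} phi_{k-1,j} rho(j)],
  phi_{k,j} = phi_{k-1,j} - phi_{kk} phi_{k-1,k-j},  j = 1..k-1.
Step k = 1:
  phi_11 = rho(1) = -0.0557.
Step k = 2:
  phi_22 = [rho(2) - phi_11 rho(1)] / [1 - phi_11 rho(1)] = [0.5883 - (-0.0557)(-0.0557)] / [1 - (-0.0557)(-0.0557)]
         = 0.58519751 / 0.99689751 = 0.587.
Therefore phi_{22} = 0.5870.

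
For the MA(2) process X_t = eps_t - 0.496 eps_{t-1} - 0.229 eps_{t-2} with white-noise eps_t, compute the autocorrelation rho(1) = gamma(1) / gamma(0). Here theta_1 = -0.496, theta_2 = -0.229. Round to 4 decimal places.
\rho(1) = -0.2945

For an MA(q) process with theta_0 = 1, the autocovariance is
  gamma(k) = sigma^2 * sum_{i=0..q-k} theta_i * theta_{i+k},
and rho(k) = gamma(k) / gamma(0). Sigma^2 cancels.
  numerator   = (1)*(-0.496) + (-0.496)*(-0.229) = -0.382416.
  denominator = (1)^2 + (-0.496)^2 + (-0.229)^2 = 1.298457.
  rho(1) = -0.382416 / 1.298457 = -0.2945.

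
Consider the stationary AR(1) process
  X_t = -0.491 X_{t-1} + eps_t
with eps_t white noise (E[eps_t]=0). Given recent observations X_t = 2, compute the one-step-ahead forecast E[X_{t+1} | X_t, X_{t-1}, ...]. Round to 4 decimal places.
E[X_{t+1} \mid \mathcal F_t] = -0.9820

For an AR(p) model X_t = c + sum_i phi_i X_{t-i} + eps_t, the
one-step-ahead conditional mean is
  E[X_{t+1} | X_t, ...] = c + sum_i phi_i X_{t+1-i}.
Substitute known values:
  E[X_{t+1} | ...] = (-0.491) * (2)
                   = -0.9820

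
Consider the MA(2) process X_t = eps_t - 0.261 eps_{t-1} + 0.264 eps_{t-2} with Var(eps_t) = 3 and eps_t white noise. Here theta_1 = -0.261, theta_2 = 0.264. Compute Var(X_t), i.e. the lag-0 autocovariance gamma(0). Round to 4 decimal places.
\gamma(0) = 3.4135

For an MA(q) process X_t = eps_t + sum_i theta_i eps_{t-i} with
Var(eps_t) = sigma^2, the variance is
  gamma(0) = sigma^2 * (1 + sum_i theta_i^2).
  sum_i theta_i^2 = (-0.261)^2 + (0.264)^2 = 0.068121 + 0.069696 = 0.137817.
  gamma(0) = 3 * (1 + 0.137817) = 3 * 1.137817 = 3.413451, which rounds to 3.4135.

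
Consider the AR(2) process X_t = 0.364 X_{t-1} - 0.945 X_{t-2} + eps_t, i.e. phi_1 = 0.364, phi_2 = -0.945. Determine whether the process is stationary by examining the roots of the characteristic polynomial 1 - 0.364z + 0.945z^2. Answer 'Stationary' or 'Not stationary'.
\text{Stationary}

The AR(p) characteristic polynomial is P(z) = 1 - 0.364z + 0.945z^2.
Stationarity requires all roots to lie outside the unit circle, i.e. |z| > 1 for every root.
Set 1 + (-0.364) z + (0.945) z^2 = 0, i.e. a z^2 + b z + c = 0 with a = 0.945, b = -0.364, c = 1.
Discriminant D = b^2 - 4ac = (-0.364)^2 - 4*(0.945)*1 = 0.132496 - (3.78) = -3.647504.
D < 0, so the roots are the complex-conjugate pair z = (-b +/- i sqrt(-D)) / (2a) = 0.1926 +/- 1.0105i.
For a conjugate pair |z|^2 = z * conj(z) = (product of roots) = c/a = 1/(0.945) = 1.058201, so |z| = sqrt(1.058201) = 1.0287 for both roots.
Moduli of all roots: 1.0287, 1.0287.
All moduli strictly greater than 1? Yes.
Verdict: Stationary.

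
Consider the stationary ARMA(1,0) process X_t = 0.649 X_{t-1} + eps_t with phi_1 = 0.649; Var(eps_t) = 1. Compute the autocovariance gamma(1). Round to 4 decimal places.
\gamma(1) = 1.1213

Multiply the model equation by X_{t-k} and take expectations. With theta_0 = psi_0 = 1 and psi_j the MA(infinity) weights, this gives
  gamma(k) - sum_i phi_i gamma(k-i) = c_k,
  c_k = sigma^2 * sum_{j=k..q} theta_j psi_{j-k}   (c_k = 0 for k > q),
using gamma(-m) = gamma(m).
Pure AR (q = 0): c_0 = sigma^2 = 1, c_k = 0 for k >= 1.
Equations for k = 0 and k = 1 (AR order 1):
  gamma(0) = phi_1 gamma(1) + c_0
  gamma(1) = phi_1 gamma(0) + c_1
Substituting the second into the first: gamma(0) (1 - phi_1^2) = c_0 + phi_1 c_1, so
  gamma(0) = c_0 / (1 - phi_1^2) = 1 / (1 - (0.649)^2) = 1 / 0.578799 = 1.727715.
  gamma(1) = phi_1 gamma(0) = (0.649)(1.727715) = 1.121287.
Therefore gamma(1) = 1.1213 (to 4 decimal places).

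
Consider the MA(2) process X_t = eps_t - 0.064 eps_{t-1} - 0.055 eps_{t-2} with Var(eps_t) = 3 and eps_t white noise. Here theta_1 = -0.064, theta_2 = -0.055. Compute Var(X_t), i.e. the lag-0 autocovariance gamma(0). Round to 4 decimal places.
\gamma(0) = 3.0214

For an MA(q) process X_t = eps_t + sum_i theta_i eps_{t-i} with
Var(eps_t) = sigma^2, the variance is
  gamma(0) = sigma^2 * (1 + sum_i theta_i^2).
  sum_i theta_i^2 = (-0.064)^2 + (-0.055)^2 = 0.004096 + 0.003025 = 0.007121.
  gamma(0) = 3 * (1 + 0.007121) = 3 * 1.007121 = 3.021363, which rounds to 3.0214.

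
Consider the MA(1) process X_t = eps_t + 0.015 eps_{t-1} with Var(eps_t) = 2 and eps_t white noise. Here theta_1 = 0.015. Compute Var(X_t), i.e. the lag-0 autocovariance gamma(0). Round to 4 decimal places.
\gamma(0) = 2.0005

For an MA(q) process X_t = eps_t + sum_i theta_i eps_{t-i} with
Var(eps_t) = sigma^2, the variance is
  gamma(0) = sigma^2 * (1 + sum_i theta_i^2).
  sum_i theta_i^2 = (0.015)^2 = 0.000225.
  gamma(0) = 2 * (1 + 0.000225) = 2 * 1.000225 = 2.00045, which rounds to 2.0005.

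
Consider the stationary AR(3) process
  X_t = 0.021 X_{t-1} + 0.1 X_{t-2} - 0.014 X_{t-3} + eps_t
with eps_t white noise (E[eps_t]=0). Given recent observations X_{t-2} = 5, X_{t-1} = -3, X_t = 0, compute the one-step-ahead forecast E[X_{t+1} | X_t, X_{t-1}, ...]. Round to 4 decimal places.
E[X_{t+1} \mid \mathcal F_t] = -0.3700

For an AR(p) model X_t = c + sum_i phi_i X_{t-i} + eps_t, the
one-step-ahead conditional mean is
  E[X_{t+1} | X_t, ...] = c + sum_i phi_i X_{t+1-i}.
Substitute known values:
  E[X_{t+1} | ...] = (0.021) * (0) + (0.1) * (-3) + (-0.014) * (5)
                   = -0.3700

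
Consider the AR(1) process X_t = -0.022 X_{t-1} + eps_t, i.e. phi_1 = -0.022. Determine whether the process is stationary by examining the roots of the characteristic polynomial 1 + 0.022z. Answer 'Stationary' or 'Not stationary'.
\text{Stationary}

The AR(p) characteristic polynomial is P(z) = 1 + 0.022z.
Stationarity requires all roots to lie outside the unit circle, i.e. |z| > 1 for every root.
This is linear in z: 1 + (0.022) z = 0  =>  z = -1/(0.022) = -45.454545,  |z| = 45.454545.
Moduli of all roots: 45.4545.
All moduli strictly greater than 1? Yes.
Verdict: Stationary.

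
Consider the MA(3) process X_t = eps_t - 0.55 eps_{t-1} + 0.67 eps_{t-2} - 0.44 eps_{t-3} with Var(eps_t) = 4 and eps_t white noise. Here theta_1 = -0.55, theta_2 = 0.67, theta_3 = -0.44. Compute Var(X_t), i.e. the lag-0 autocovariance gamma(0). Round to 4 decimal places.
\gamma(0) = 7.7800

For an MA(q) process X_t = eps_t + sum_i theta_i eps_{t-i} with
Var(eps_t) = sigma^2, the variance is
  gamma(0) = sigma^2 * (1 + sum_i theta_i^2).
  sum_i theta_i^2 = (-0.55)^2 + (0.67)^2 + (-0.44)^2 = 0.3025 + 0.4489 + 0.1936 = 0.945.
  gamma(0) = 4 * (1 + 0.945) = 4 * 1.945 = 7.78, which rounds to 7.7800.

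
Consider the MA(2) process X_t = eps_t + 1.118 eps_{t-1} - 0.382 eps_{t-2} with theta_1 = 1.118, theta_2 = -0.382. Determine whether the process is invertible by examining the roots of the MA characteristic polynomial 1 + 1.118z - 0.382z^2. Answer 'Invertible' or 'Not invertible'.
\text{Not invertible}

The MA(q) characteristic polynomial is P(z) = 1 + 1.118z - 0.382z^2.
Invertibility requires all roots to lie outside the unit circle, i.e. |z| > 1 for every root.
Set 1 + (1.118) z + (-0.382) z^2 = 0, i.e. a z^2 + b z + c = 0 with a = -0.382, b = 1.118, c = 1.
Discriminant D = b^2 - 4ac = (1.118)^2 - 4*(-0.382)*1 = 1.249924 - (-1.528) = 2.777924.
D >= 0, so the roots are real: z = (-b +/- sqrt(D)) / (2a) = (-1.118 +/- 1.666711) / (-0.764).
  z_1 = (-1.118 + 1.666711) / (-0.764) = -0.7182,   |z_1| = 0.7182.
  z_2 = (-1.118 - 1.666711) / (-0.764) = 3.6449,   |z_2| = 3.6449.
Moduli of all roots: 0.7182, 3.6449.
All moduli strictly greater than 1? No.
Verdict: Not invertible.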